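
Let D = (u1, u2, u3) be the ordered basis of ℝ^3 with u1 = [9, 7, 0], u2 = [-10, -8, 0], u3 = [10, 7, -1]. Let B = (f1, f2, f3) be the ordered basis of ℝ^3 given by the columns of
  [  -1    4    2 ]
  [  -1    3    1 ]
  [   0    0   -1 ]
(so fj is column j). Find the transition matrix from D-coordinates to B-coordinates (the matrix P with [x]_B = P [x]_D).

Take x = uj: its D-coordinates are the j-th standard unit vector, so P e_j — column j of P — equals [uj]_B.
u1 = -f1 + 2f2 + 0·f3, giving column 1 = [-1, 2, 0]; repeating for each j gives P = [[-1, 2, 0], [2, -2, 2], [0, 0, 1]].

[[-1, 2, 0], [2, -2, 2], [0, 0, 1]]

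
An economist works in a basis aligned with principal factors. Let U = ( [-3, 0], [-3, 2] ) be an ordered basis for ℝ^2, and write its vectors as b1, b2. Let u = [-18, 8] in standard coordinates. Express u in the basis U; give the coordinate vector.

Write u = c_1 b1 + c_2 b2 and solve for the c_i.
System: -3c_1 - 3c_2 = -18, 0c_1 + 2c_2 = 8; solving gives c_1 = 2, c_2 = 4.
Check: 2b1 + 4b2 = [-18, 8].

[2, 4]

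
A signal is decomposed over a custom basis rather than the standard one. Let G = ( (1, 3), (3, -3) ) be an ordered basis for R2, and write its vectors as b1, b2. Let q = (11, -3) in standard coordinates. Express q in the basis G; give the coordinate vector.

(2, 3)

Write q = c_1 b1 + c_2 b2 and solve for the c_i.
System: c_1 + 3c_2 = 11, 3c_1 - 3c_2 = -3; solving gives c_1 = 2, c_2 = 3.
Check: 2b1 + 3b2 = (11, -3).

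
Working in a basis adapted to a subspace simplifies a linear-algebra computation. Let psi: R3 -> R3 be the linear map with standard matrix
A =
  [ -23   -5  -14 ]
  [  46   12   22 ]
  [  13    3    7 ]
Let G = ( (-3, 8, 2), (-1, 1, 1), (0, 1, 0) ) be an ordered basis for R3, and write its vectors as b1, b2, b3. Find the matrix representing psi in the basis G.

[[0, -1, 2], [-1, -1, -1], [3, -3, -3]]

The j-th column of [psi]_G is [psi(bj)]_G.
psi(b1) = A b1 = (1, 2, -1) = 0·b1 - b2 + 3b3, so column 1 is (0, -1, 3).
Repeating for b2, b3 and assembling the columns gives [[0, -1, 2], [-1, -1, -1], [3, -3, -3]].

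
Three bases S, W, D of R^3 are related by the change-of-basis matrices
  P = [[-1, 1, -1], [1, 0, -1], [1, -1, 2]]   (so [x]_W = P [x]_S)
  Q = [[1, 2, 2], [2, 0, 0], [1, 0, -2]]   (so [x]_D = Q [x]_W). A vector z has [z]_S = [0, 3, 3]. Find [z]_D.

Composing the changes, [z]_D = Q P [z]_S.
Q P = [[3, -1, 1], [-2, 2, -2], [-3, 3, -5]]; applying this to [0, 3, 3] gives [0, 0, -6].

[0, 0, -6]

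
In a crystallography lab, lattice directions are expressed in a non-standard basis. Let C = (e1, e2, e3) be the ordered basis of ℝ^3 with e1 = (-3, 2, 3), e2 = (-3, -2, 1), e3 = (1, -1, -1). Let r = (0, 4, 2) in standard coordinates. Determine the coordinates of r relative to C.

(1, -1, 0)

We seek scalars with c_1 e1 + ... + c_3 e3 = r; equivalently solve M c = r where the columns of M are e1, ..., e3.
Solving this 3x3 system gives c = (1, -1, 0).
Check: e1 - e2 + 0·e3 = (0, 4, 2).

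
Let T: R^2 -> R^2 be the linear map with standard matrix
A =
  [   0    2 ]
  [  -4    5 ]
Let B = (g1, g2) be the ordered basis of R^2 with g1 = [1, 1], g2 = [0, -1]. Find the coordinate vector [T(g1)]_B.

Compute T(g1) = A g1 = [2, 1] in standard coordinates.
Then write this in B-coordinates: solve for y in y_1 g1 + y_2 g2 = [2, 1].
This gives y = [2, 1], which is column 1 of [T]_B.

[2, 1]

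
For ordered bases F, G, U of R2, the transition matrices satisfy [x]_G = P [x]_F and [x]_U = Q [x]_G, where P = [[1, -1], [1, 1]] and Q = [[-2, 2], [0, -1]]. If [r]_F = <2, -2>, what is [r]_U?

Apply P to get G-coordinates <4, 0>, then Q to get U-coordinates.
The result is [r]_U = <-8, 0>.

<-8, 0>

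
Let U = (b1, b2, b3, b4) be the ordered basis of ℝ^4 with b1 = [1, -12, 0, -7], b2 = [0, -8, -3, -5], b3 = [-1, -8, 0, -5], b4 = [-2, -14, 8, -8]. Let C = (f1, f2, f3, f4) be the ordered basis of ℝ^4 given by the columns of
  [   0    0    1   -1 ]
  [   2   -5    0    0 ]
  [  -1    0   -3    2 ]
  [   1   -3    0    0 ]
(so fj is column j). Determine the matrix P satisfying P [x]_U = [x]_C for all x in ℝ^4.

[[-1, 1, 1, -2], [2, 2, 2, 2], [-1, 2, 1, -2], [-2, 2, 2, 0]]

Take x = bj: its U-coordinates are the j-th standard unit vector, so P e_j — column j of P — equals [bj]_C.
b1 = -f1 + 2f2 - f3 - 2f4, giving column 1 = [-1, 2, -1, -2]; repeating for each j gives P = [[-1, 1, 1, -2], [2, 2, 2, 2], [-1, 2, 1, -2], [-2, 2, 2, 0]].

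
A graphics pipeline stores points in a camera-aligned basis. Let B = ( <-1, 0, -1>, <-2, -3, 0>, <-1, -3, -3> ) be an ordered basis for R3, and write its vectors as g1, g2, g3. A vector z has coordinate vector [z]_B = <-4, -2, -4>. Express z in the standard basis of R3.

<12, 18, 16>

z = M [z]_B, where M has columns g1, ..., g3.
Carrying out the matrix-vector product, z = <12, 18, 16>.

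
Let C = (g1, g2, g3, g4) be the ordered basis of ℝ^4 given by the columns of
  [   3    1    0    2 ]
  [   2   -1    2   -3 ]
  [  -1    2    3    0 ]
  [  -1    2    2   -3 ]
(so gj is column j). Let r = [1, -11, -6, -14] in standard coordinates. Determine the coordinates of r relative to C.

[-1, -2, -1, 3]

[r]_C is the unique c with M c = r, where M has columns g1, ..., g4.
Solving this 4x4 system gives c = (-1, -2, -1, 3).
Check: -g1 - 2g2 - g3 + 3g4 = [1, -11, -6, -14].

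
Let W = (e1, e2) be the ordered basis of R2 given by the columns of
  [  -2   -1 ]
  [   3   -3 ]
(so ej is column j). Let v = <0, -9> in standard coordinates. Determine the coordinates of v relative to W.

<-1, 2>

We seek scalars with c_1 e1 + c_2 e2 = v; equivalently solve M c = v where the columns of M are e1, e2.
System: -2c_1 - c_2 = 0, 3c_1 - 3c_2 = -9; solving gives c_1 = -1, c_2 = 2.
Check: -e1 + 2e2 = <0, -9>.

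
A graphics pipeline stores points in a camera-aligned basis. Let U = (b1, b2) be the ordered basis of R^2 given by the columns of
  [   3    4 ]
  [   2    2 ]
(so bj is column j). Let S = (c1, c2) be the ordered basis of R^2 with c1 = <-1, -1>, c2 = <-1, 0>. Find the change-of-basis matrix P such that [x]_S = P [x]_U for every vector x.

Column j of P is [bj]_S, since P maps U-coordinates to S-coordinates.
Expressing b1 in S: b1 = -2c1 - c2, so column 1 of P is <-2, -1>.
Doing the same for each bj gives P = [[-2, -2], [-1, -2]].

[[-2, -2], [-1, -2]]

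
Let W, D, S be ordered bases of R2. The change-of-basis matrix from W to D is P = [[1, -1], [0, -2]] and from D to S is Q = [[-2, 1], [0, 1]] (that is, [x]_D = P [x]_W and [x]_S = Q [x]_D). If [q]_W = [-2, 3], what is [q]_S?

[4, -6]

Apply P to get D-coordinates [-5, -6], then Q to get S-coordinates.
The result is [q]_S = [4, -6].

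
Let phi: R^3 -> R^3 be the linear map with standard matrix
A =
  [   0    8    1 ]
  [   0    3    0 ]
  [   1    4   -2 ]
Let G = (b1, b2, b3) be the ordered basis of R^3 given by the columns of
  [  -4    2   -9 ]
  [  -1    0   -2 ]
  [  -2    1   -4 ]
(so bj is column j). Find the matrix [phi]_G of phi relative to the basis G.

[[-1, 2, 2], [2, 0, 3], [2, -1, 2]]

Let P have columns b1, ..., b3. Then [phi]_G = P^(-1) A P.
Here det P = 1, so P^(-1) is integer; computing A P first and then P^(-1)(A P) gives [[-1, 2, 2], [2, 0, 3], [2, -1, 2]].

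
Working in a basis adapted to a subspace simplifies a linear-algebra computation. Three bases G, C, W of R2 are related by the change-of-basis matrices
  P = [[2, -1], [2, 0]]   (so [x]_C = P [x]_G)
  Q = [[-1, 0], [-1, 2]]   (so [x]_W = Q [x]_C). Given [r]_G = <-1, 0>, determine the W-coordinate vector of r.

<2, -2>

Apply P to get C-coordinates <-2, -2>, then Q to get W-coordinates.
The result is [r]_W = <2, -2>.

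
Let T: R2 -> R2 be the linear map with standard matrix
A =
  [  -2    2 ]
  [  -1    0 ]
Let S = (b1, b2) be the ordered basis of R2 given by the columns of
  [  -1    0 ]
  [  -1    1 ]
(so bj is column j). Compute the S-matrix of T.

[[0, -2], [1, -2]]

The j-th column of [T]_S is [T(bj)]_S.
T(b1) = A b1 = (0, 1) = 0·b1 + b2, so column 1 is (0, 1).
Repeating for b2 and assembling the columns gives [[0, -2], [1, -2]].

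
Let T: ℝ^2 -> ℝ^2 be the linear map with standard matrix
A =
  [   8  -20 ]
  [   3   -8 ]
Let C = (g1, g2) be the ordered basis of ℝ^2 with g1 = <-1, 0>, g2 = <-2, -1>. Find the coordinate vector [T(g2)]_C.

Compute T(g2) = A g2 = <4, 2> in standard coordinates.
Then write this in C-coordinates: solve for y in y_1 g1 + y_2 g2 = <4, 2>.
This gives y = <0, -2>, which is column 2 of [T]_C.

<0, -2>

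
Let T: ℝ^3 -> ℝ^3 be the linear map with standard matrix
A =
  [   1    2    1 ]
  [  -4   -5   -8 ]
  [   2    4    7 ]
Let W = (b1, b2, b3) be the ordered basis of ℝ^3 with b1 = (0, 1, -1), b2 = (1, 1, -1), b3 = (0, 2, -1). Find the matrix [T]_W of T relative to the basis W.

Let P have columns b1, ..., b3. Then [T]_W = P^(-1) A P.
Here det P = -1, so P^(-1) is integer; computing A P first and then P^(-1)(A P) gives [[2, 1, -3], [1, 2, 3], [0, -2, -1]].

[[2, 1, -3], [1, 2, 3], [0, -2, -1]]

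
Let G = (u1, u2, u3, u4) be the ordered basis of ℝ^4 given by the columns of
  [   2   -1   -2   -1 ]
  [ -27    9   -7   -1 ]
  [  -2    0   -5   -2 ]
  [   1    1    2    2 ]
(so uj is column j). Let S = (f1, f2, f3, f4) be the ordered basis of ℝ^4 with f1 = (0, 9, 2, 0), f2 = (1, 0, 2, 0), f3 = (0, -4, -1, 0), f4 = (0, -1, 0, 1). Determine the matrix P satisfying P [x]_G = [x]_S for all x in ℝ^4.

Take x = uj: its G-coordinates are the j-th standard unit vector, so P e_j — column j of P — equals [uj]_S.
u1 = -2f1 + 2f2 + 2f3 + f4, giving column 1 = (-2, 2, 2, 1); repeating for each j gives P = [[-2, 2, -1, 1], [2, -1, -2, -1], [2, 2, -1, 2], [1, 1, 2, 2]].

[[-2, 2, -1, 1], [2, -1, -2, -1], [2, 2, -1, 2], [1, 1, 2, 2]]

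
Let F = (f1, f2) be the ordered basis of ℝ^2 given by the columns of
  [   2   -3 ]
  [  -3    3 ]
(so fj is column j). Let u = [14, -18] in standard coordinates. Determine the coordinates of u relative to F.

We seek scalars with c_1 f1 + c_2 f2 = u; equivalently solve M c = u where the columns of M are f1, f2.
System: 2c_1 - 3c_2 = 14, -3c_1 + 3c_2 = -18; solving gives c_1 = 4, c_2 = -2.
Check: 4f1 - 2f2 = [14, -18].

[4, -2]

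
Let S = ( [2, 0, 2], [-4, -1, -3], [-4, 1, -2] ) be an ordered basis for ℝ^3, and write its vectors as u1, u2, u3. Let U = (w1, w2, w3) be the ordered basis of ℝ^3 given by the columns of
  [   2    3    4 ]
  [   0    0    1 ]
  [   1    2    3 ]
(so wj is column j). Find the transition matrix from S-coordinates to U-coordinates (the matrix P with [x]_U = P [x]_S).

Let M have columns uj and N have columns wj. Then for every x, N [x]_U = x = M [x]_S, so P = N^(-1) M.
Since det N = -1, N^(-1) has integer entries; multiplying gives P = [[-2, 0, -1], [2, 0, -2], [0, -1, 1]].

[[-2, 0, -1], [2, 0, -2], [0, -1, 1]]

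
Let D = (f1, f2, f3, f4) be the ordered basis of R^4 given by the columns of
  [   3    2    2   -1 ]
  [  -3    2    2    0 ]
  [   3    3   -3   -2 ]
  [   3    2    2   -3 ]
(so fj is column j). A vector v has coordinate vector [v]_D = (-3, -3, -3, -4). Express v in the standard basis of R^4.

(-17, -3, -1, -9)

By definition v = -3f1 - 3f2 - 3f3 - 4f4.
Summing componentwise gives (-17, -3, -1, -9).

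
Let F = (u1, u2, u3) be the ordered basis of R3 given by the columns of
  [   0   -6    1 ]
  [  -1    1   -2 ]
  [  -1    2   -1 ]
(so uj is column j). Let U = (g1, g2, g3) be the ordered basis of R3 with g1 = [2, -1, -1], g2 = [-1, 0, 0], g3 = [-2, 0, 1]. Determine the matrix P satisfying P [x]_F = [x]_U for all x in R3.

Column j of P is [uj]_U, since P maps F-coordinates to U-coordinates.
Expressing u1 in U: u1 = g1 + 2g2 + 0·g3, so column 1 of P is [1, 2, 0].
Doing the same for each uj gives P = [[1, -1, 2], [2, 2, 1], [0, 1, 1]].

[[1, -1, 2], [2, 2, 1], [0, 1, 1]]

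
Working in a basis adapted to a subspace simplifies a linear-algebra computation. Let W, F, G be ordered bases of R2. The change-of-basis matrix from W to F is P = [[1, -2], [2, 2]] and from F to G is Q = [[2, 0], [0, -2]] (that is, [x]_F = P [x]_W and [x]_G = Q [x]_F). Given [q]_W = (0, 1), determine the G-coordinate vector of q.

Composing the changes, [q]_G = Q P [q]_W.
Q P = [[2, -4], [-4, -4]]; applying this to (0, 1) gives (-4, -4).

(-4, -4)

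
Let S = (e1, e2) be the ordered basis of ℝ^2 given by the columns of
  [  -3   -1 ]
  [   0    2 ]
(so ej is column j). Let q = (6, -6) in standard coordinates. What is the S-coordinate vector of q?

(-1, -3)

[q]_S is the unique c with M c = q, where M has columns e1, e2.
System: -3c_1 - c_2 = 6, 0c_1 + 2c_2 = -6; solving gives c_1 = -1, c_2 = -3.
Check: -e1 - 3e2 = (6, -6).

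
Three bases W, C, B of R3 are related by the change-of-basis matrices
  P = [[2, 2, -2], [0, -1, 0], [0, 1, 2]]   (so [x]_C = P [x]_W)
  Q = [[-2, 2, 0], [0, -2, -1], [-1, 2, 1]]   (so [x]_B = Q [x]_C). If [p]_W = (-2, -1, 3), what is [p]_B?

(26, -7, 19)

Apply P to get C-coordinates (-12, 1, 5), then Q to get B-coordinates.
The result is [p]_B = (26, -7, 19).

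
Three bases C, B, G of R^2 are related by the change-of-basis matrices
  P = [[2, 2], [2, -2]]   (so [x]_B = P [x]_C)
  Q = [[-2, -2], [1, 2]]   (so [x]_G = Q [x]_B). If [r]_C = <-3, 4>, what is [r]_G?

First [r]_B = P [r]_C = <2, -14>.
Then [r]_G = Q [r]_B = <24, -26>.

<24, -26>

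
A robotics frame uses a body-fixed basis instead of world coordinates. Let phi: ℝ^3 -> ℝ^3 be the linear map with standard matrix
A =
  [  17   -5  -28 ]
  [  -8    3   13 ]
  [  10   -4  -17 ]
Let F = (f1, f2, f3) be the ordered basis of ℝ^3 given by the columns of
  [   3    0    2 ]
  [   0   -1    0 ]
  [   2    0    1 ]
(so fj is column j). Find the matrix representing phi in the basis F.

[[-3, 3, 0], [-2, 3, 3], [2, -2, 3]]

With P the matrix whose columns are f1, ..., f3, [phi]_F = P^(-1) A P.
Column by column: phi(f1) = A f1 = [-5, 2, -4]; its F-coordinates [-3, -2, 2] give column 1.
Continuing for each basis vector yields [phi]_F = [[-3, 3, 0], [-2, 3, 3], [2, -2, 3]].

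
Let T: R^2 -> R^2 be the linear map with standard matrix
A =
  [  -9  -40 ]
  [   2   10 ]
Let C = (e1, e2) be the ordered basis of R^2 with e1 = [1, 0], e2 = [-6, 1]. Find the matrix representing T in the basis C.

With P the matrix whose columns are e1, e2, [T]_C = P^(-1) A P.
Column by column: T(e1) = A e1 = [-9, 2]; its C-coordinates [3, 2] give column 1.
Continuing for each basis vector yields [T]_C = [[3, 2], [2, -2]].

[[3, 2], [2, -2]]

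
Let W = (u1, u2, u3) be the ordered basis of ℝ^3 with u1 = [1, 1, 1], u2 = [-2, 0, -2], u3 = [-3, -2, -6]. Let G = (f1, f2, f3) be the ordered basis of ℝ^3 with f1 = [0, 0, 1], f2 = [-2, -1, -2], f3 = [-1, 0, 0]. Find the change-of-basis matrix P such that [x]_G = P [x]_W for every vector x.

[[-1, -2, -2], [-1, 0, 2], [1, 2, -1]]

Column j of P is [uj]_G, since P maps W-coordinates to G-coordinates.
Expressing u1 in G: u1 = -f1 - f2 + f3, so column 1 of P is [-1, -1, 1].
Doing the same for each uj gives P = [[-1, -2, -2], [-1, 0, 2], [1, 2, -1]].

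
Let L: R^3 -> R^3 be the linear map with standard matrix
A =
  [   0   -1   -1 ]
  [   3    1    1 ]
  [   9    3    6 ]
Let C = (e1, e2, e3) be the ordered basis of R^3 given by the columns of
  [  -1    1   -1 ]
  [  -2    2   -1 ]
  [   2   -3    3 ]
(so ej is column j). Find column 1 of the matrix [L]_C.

(3, 0, -3)

Compute L(e1) = A e1 = (0, -3, -3) in standard coordinates.
Then write this in C-coordinates: solve for y in y_1 e1 + ... + y_3 e3 = (0, -3, -3).
This gives y = (3, 0, -3), which is column 1 of [L]_C.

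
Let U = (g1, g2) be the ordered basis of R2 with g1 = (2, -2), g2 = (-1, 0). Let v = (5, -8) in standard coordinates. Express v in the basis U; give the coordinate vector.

[v]_U is the unique c with M c = v, where M has columns g1, g2.
System: 2c_1 - c_2 = 5, -2c_1 + 0c_2 = -8; solving gives c_1 = 4, c_2 = 3.
Check: 4g1 + 3g2 = (5, -8).

(4, 3)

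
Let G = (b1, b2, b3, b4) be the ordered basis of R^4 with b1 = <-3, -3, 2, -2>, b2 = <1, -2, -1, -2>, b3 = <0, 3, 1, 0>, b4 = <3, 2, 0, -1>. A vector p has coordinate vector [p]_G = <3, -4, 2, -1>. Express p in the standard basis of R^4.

p = M [p]_G, where M has columns b1, ..., b4.
Carrying out the matrix-vector product, p = <-16, 3, 12, 3>.

<-16, 3, 12, 3>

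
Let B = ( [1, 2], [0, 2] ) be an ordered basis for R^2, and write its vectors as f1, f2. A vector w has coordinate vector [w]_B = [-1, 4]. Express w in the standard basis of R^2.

By definition w = -f1 + 4f2.
Summing componentwise gives [-1, 6].

[-1, 6]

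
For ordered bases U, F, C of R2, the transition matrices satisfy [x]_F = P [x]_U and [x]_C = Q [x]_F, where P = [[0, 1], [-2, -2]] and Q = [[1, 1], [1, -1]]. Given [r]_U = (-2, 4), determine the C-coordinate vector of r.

First [r]_F = P [r]_U = (4, -4).
Then [r]_C = Q [r]_F = (0, 8).

(0, 8)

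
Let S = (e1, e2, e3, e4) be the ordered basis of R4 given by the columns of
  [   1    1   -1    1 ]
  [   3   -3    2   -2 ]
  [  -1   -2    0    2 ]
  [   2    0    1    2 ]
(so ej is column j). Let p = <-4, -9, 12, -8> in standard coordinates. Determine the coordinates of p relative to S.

<-4, -3, -2, 1>

[p]_S is the unique c with M c = p, where M has columns e1, ..., e4.
Gaussian elimination on [M | p] yields c = (-4, -3, -2, 1).
Check: -4e1 - 3e2 - 2e3 + e4 = <-4, -9, 12, -8>.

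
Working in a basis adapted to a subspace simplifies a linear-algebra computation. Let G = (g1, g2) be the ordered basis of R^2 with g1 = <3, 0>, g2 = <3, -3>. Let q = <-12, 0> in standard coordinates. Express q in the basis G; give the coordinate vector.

<-4, 0>

We seek scalars with c_1 g1 + c_2 g2 = q; equivalently solve M c = q where the columns of M are g1, g2.
System: 3c_1 + 3c_2 = -12, 0c_1 - 3c_2 = 0; solving gives c_1 = -4, c_2 = 0.
Check: -4g1 + 0·g2 = <-12, 0>.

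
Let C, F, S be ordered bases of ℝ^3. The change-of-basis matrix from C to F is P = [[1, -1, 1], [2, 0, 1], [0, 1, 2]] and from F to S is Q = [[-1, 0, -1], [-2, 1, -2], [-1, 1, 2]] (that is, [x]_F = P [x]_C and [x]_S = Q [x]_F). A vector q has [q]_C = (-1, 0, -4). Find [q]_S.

Composing the changes, [q]_S = Q P [q]_C.
Q P = [[-1, 0, -3], [0, 0, -5], [1, 3, 4]]; applying this to (-1, 0, -4) gives (13, 20, -17).

(13, 20, -17)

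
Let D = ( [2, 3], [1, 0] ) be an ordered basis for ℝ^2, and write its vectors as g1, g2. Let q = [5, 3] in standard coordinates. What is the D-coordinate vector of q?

[1, 3]

[q]_D is the unique c with M c = q, where M has columns g1, g2.
System: 2c_1 + c_2 = 5, 3c_1 + 0c_2 = 3; solving gives c_1 = 1, c_2 = 3.
Check: g1 + 3g2 = [5, 3].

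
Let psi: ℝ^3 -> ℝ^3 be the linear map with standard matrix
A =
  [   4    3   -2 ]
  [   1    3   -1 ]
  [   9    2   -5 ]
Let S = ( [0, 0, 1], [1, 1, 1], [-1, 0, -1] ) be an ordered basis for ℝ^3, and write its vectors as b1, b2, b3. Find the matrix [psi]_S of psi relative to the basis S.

[[-3, 1, -2], [-1, 3, 0], [1, -2, 2]]

The j-th column of [psi]_S is [psi(bj)]_S.
psi(b1) = A b1 = [-2, -1, -5] = -3b1 - b2 + b3, so column 1 is [-3, -1, 1].
Repeating for b2, b3 and assembling the columns gives [[-3, 1, -2], [-1, 3, 0], [1, -2, 2]].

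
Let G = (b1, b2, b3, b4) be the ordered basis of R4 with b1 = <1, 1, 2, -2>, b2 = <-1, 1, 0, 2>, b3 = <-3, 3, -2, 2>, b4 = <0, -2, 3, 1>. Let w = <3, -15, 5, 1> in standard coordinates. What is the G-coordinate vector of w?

<-3, -3, -1, 3>

Write w = c_1 b1 + ... + c_4 b4 and solve for the c_i.
Row-reducing the augmented matrix [M | w] gives c = (-3, -3, -1, 3).
Check: -3b1 - 3b2 - b3 + 3b4 = <3, -15, 5, 1>.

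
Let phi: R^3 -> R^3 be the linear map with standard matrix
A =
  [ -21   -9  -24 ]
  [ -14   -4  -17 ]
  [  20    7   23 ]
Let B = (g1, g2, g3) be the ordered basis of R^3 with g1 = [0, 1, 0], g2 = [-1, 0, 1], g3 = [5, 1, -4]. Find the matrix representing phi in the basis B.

[[-2, -3, -3], [-1, 3, 3], [-2, 0, -3]]

The j-th column of [phi]_B is [phi(gj)]_B.
phi(g1) = A g1 = [-9, -4, 7] = -2g1 - g2 - 2g3, so column 1 is [-2, -1, -2].
Repeating for g2, g3 and assembling the columns gives [[-2, -3, -3], [-1, 3, 3], [-2, 0, -3]].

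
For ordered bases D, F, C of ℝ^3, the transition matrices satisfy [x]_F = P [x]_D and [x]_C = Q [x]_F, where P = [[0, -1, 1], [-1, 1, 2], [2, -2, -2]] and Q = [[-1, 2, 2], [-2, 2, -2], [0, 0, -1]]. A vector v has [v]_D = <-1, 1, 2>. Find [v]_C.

Composing the changes, [v]_C = Q P [v]_D.
Q P = [[2, -1, -1], [-6, 8, 6], [-2, 2, 2]]; applying this to <-1, 1, 2> gives <-5, 26, 8>.

<-5, 26, 8>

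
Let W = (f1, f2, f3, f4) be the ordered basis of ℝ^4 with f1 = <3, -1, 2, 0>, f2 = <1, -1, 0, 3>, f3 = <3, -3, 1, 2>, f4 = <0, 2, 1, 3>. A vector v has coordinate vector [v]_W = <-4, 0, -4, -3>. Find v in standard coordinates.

<-24, 10, -15, -17>

The coordinates say v = -4f1 + 0·f2 - 4f3 - 3f4; adding the scaled basis vectors gives <-24, 10, -15, -17>.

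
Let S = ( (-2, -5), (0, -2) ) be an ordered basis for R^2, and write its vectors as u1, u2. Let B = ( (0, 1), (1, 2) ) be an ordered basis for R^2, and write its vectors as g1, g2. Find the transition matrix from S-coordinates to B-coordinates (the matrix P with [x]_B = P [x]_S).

[[-1, -2], [-2, 0]]

Let M have columns uj and N have columns gj. Then for every x, N [x]_B = x = M [x]_S, so P = N^(-1) M.
Since det N = -1, N^(-1) has integer entries; multiplying gives P = [[-1, -2], [-2, 0]].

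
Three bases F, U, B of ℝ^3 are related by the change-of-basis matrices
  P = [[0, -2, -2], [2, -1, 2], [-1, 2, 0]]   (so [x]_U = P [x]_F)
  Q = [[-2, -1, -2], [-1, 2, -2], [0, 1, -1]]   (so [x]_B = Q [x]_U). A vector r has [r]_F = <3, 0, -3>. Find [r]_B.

<-6, 0, 3>

Composing the changes, [r]_B = Q P [r]_F.
Q P = [[0, 1, 2], [6, -4, 6], [3, -3, 2]]; applying this to <3, 0, -3> gives <-6, 0, 3>.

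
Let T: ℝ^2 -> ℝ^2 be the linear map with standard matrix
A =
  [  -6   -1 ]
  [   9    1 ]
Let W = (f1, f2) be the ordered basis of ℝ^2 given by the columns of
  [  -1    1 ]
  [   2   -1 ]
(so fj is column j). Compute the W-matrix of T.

With P the matrix whose columns are f1, f2, [T]_W = P^(-1) A P.
Column by column: T(f1) = A f1 = [4, -7]; its W-coordinates [-3, 1] give column 1.
Continuing for each basis vector yields [T]_W = [[-3, 3], [1, -2]].

[[-3, 3], [1, -2]]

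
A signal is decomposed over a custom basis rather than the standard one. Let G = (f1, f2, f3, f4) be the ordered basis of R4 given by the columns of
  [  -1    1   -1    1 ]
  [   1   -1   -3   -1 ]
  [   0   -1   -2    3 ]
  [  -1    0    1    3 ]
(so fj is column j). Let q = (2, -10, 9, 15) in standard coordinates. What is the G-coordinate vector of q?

We seek scalars with c_1 f1 + ... + c_4 f4 = q; equivalently solve M c = q where the columns of M are f1, ..., f4.
Gaussian elimination on [M | q] yields c = (-1, -1, 2, 4).
Check: -f1 - f2 + 2f3 + 4f4 = (2, -10, 9, 15).

(-1, -1, 2, 4)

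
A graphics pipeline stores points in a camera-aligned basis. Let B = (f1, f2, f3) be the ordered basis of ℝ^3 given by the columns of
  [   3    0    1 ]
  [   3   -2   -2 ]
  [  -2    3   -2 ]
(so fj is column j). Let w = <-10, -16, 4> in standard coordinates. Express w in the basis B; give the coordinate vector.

<-4, 0, 2>

[w]_B is the unique c with M c = w, where M has columns f1, ..., f3.
Row-reducing the augmented matrix [M | w] gives c = (-4, 0, 2).
Check: -4f1 + 0·f2 + 2f3 = <-10, -16, 4>.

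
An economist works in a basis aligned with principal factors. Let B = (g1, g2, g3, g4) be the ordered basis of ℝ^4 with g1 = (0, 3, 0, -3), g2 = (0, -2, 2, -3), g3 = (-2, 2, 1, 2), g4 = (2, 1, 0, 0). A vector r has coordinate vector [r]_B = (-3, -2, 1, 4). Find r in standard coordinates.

By definition r = -3g1 - 2g2 + g3 + 4g4.
Summing componentwise gives (6, 1, -3, 17).

(6, 1, -3, 17)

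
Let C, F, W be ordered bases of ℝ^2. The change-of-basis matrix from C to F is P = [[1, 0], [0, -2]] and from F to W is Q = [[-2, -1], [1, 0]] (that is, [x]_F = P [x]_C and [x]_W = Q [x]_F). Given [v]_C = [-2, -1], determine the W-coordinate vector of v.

[2, -2]

First [v]_F = P [v]_C = [-2, 2].
Then [v]_W = Q [v]_F = [2, -2].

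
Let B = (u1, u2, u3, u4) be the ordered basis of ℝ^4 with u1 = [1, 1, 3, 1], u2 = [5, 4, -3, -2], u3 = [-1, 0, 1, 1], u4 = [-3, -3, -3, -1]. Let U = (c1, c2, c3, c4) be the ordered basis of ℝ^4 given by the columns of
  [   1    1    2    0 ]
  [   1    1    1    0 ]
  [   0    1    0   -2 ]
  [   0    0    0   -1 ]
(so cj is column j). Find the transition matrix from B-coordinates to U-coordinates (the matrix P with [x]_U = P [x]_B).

Take x = uj: its B-coordinates are the j-th standard unit vector, so P e_j — column j of P — equals [uj]_U.
u1 = 0·c1 + c2 + 0·c3 - c4, giving column 1 = [0, 1, 0, -1]; repeating for each j gives P = [[0, 2, 2, -2], [1, 1, -1, -1], [0, 1, -1, 0], [-1, 2, -1, 1]].

[[0, 2, 2, -2], [1, 1, -1, -1], [0, 1, -1, 0], [-1, 2, -1, 1]]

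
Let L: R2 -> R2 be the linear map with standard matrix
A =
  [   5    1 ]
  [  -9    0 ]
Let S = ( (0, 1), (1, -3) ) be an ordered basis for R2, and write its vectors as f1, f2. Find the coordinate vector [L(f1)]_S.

(3, 1)

Column 1 of [L]_S is the S-coordinate vector of L(f1).
In standard coordinates L(f1) = A f1 = (1, 0).
Converting to S: (1, 0) = 3f1 + f2, so the coordinate vector is (3, 1).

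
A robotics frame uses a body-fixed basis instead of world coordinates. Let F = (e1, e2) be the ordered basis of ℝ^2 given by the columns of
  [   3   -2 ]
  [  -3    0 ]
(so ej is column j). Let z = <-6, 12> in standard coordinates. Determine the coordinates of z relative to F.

Write z = c_1 e1 + c_2 e2 and solve for the c_i.
System: 3c_1 - 2c_2 = -6, -3c_1 + 0c_2 = 12; solving gives c_1 = -4, c_2 = -3.
Check: -4e1 - 3e2 = <-6, 12>.

<-4, -3>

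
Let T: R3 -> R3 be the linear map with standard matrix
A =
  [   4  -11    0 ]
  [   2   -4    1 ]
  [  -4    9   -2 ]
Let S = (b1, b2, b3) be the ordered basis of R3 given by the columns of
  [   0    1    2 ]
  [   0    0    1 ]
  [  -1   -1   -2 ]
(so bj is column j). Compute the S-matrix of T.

[[-2, -2, -2], [2, 2, 1], [-1, 1, -2]]

Let P have columns b1, ..., b3. Then [T]_S = P^(-1) A P.
Here det P = -1, so P^(-1) is integer; computing A P first and then P^(-1)(A P) gives [[-2, -2, -2], [2, 2, 1], [-1, 1, -2]].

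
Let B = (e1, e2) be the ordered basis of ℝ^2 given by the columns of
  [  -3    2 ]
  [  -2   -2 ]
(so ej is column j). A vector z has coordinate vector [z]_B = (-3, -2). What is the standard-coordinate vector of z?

By definition z = -3e1 - 2e2.
Summing componentwise gives (5, 10).

(5, 10)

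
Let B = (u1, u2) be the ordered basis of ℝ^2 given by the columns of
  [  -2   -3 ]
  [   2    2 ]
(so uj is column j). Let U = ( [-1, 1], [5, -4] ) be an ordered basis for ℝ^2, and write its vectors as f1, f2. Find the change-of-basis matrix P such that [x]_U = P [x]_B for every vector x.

[[2, -2], [0, -1]]

Take x = uj: its B-coordinates are the j-th standard unit vector, so P e_j — column j of P — equals [uj]_U.
u1 = 2f1 + 0·f2, giving column 1 = [2, 0]; repeating for each j gives P = [[2, -2], [0, -1]].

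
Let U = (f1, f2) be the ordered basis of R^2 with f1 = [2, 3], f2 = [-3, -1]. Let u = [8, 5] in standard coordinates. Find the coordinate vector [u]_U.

[1, -2]

We seek scalars with c_1 f1 + c_2 f2 = u; equivalently solve M c = u where the columns of M are f1, f2.
System: 2c_1 - 3c_2 = 8, 3c_1 - c_2 = 5; solving gives c_1 = 1, c_2 = -2.
Check: f1 - 2f2 = [8, 5].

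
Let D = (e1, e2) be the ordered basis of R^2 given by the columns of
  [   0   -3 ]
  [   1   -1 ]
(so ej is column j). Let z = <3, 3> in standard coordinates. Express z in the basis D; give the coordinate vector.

Write z = c_1 e1 + c_2 e2 and solve for the c_i.
System: 0c_1 - 3c_2 = 3, c_1 - c_2 = 3; solving gives c_1 = 2, c_2 = -1.
Check: 2e1 - e2 = <3, 3>.

<2, -1>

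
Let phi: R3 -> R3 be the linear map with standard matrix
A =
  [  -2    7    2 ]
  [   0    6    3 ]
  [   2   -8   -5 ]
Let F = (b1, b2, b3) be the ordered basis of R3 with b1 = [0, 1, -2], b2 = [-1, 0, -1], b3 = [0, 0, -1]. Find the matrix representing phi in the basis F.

Let P have columns b1, ..., b3. Then [phi]_F = P^(-1) A P.
Here det P = -1, so P^(-1) is integer; computing A P first and then P^(-1)(A P) gives [[0, -3, -3], [-3, 0, 2], [1, 3, -1]].

[[0, -3, -3], [-3, 0, 2], [1, 3, -1]]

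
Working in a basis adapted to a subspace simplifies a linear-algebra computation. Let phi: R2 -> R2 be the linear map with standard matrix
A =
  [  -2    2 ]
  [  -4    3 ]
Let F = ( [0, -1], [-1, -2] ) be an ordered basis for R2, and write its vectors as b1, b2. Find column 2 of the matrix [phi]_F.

[-2, 2]

Compute phi(b2) = A b2 = [-2, -2] in standard coordinates.
Then write this in F-coordinates: solve for y in y_1 b1 + y_2 b2 = [-2, -2].
This gives y = [-2, 2], which is column 2 of [phi]_F.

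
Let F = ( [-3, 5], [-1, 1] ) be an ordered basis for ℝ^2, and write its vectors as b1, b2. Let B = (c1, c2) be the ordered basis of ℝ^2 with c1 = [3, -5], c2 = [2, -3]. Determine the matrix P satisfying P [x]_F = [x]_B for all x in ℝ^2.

Take x = bj: its F-coordinates are the j-th standard unit vector, so P e_j — column j of P — equals [bj]_B.
b1 = -c1 + 0·c2, giving column 1 = [-1, 0]; repeating for each j gives P = [[-1, 1], [0, -2]].

[[-1, 1], [0, -2]]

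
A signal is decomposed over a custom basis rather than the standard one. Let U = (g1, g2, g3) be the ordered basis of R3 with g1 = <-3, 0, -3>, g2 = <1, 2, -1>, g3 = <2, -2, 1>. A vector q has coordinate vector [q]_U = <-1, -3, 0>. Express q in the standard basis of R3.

<0, -6, 6>

q = M [q]_U, where M has columns g1, ..., g3.
Carrying out the matrix-vector product, q = <0, -6, 6>.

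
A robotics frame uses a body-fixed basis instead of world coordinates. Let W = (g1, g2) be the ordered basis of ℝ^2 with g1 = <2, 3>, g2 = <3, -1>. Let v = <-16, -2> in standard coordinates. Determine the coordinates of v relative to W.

<-2, -4>

We seek scalars with c_1 g1 + c_2 g2 = v; equivalently solve M c = v where the columns of M are g1, g2.
System: 2c_1 + 3c_2 = -16, 3c_1 - c_2 = -2; solving gives c_1 = -2, c_2 = -4.
Check: -2g1 - 4g2 = <-16, -2>.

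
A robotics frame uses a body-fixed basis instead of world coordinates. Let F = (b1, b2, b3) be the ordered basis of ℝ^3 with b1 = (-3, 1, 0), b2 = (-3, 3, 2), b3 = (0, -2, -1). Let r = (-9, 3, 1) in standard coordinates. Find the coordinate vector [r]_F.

We seek scalars with c_1 b1 + ... + c_3 b3 = r; equivalently solve M c = r where the columns of M are b1, ..., b3.
Solving this 3x3 system gives c = (2, 1, 1).
Check: 2b1 + b2 + b3 = (-9, 3, 1).

(2, 1, 1)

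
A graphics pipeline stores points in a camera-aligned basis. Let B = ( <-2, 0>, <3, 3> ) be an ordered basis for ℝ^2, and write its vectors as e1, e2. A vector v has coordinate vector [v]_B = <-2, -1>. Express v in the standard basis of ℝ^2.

<1, -3>

By definition v = -2e1 - e2.
Summing componentwise gives <1, -3>.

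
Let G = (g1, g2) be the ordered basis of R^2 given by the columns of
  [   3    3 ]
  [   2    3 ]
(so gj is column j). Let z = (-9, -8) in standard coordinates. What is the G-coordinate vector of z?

(-1, -2)

Write z = c_1 g1 + c_2 g2 and solve for the c_i.
System: 3c_1 + 3c_2 = -9, 2c_1 + 3c_2 = -8; solving gives c_1 = -1, c_2 = -2.
Check: -g1 - 2g2 = (-9, -8).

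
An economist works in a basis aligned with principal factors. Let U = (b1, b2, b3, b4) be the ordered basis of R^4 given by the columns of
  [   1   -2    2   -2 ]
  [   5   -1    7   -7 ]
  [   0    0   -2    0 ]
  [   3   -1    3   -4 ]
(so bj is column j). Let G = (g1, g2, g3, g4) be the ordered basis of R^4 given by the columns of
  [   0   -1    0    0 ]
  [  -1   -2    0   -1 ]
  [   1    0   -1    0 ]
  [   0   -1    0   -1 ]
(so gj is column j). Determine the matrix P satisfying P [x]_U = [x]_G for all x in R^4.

[[-1, -2, -2, 1], [-1, 2, -2, 2], [-1, -2, 0, 1], [-2, -1, -1, 2]]

Let M have columns bj and N have columns gj. Then for every x, N [x]_G = x = M [x]_U, so P = N^(-1) M.
Since det N = -1, N^(-1) has integer entries; multiplying gives P = [[-1, -2, -2, 1], [-1, 2, -2, 2], [-1, -2, 0, 1], [-2, -1, -1, 2]].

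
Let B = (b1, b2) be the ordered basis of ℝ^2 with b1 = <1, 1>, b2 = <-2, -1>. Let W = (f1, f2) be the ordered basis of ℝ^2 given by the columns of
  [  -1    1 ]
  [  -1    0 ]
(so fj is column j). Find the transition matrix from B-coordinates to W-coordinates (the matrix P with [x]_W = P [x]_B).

[[-1, 1], [0, -1]]

Take x = bj: its B-coordinates are the j-th standard unit vector, so P e_j — column j of P — equals [bj]_W.
b1 = -f1 + 0·f2, giving column 1 = <-1, 0>; repeating for each j gives P = [[-1, 1], [0, -1]].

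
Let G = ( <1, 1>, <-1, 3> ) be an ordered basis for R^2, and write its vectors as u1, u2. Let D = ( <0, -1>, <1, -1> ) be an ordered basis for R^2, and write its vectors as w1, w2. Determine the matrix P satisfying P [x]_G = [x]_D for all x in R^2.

[[-2, -2], [1, -1]]

Take x = uj: its G-coordinates are the j-th standard unit vector, so P e_j — column j of P — equals [uj]_D.
u1 = -2w1 + w2, giving column 1 = <-2, 1>; repeating for each j gives P = [[-2, -2], [1, -1]].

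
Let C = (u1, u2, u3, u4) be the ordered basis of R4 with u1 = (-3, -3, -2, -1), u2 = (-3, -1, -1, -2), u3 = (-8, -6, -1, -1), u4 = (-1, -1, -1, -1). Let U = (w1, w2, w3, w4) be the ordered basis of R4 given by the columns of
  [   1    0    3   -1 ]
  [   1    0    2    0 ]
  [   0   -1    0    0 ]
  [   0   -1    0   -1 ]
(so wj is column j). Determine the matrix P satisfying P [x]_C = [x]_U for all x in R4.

[[-1, 1, -2, -1], [2, 1, 1, 1], [-1, -1, -2, 0], [-1, 1, 0, 0]]

Take x = uj: its C-coordinates are the j-th standard unit vector, so P e_j — column j of P — equals [uj]_U.
u1 = -w1 + 2w2 - w3 - w4, giving column 1 = (-1, 2, -1, -1); repeating for each j gives P = [[-1, 1, -2, -1], [2, 1, 1, 1], [-1, -1, -2, 0], [-1, 1, 0, 0]].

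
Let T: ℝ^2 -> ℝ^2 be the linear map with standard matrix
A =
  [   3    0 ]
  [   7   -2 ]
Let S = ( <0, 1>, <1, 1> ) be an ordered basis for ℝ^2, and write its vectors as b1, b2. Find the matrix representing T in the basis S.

The j-th column of [T]_S is [T(bj)]_S.
T(b1) = A b1 = <0, -2> = -2b1 + 0·b2, so column 1 is <-2, 0>.
Repeating for b2 and assembling the columns gives [[-2, 2], [0, 3]].

[[-2, 2], [0, 3]]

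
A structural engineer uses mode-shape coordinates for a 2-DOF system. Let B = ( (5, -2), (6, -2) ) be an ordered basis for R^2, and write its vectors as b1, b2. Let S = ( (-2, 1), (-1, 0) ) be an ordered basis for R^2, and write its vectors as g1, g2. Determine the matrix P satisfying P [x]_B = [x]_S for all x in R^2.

[[-2, -2], [-1, -2]]

Let M have columns bj and N have columns gj. Then for every x, N [x]_S = x = M [x]_B, so P = N^(-1) M.
Since det N = 1, N^(-1) has integer entries; multiplying gives P = [[-2, -2], [-1, -2]].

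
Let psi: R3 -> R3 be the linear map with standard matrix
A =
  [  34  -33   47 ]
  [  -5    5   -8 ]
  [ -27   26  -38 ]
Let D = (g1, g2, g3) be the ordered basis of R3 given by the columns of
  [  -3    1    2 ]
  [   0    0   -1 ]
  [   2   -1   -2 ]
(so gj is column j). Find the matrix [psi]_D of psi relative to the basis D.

The j-th column of [psi]_D is [psi(gj)]_D.
psi(g1) = A g1 = (-8, -1, 5) = 3g1 - g2 + g3, so column 1 is (3, -1, 1).
Repeating for g2, g3 and assembling the columns gives [[3, 2, -3], [-1, -1, 0], [1, -3, -1]].

[[3, 2, -3], [-1, -1, 0], [1, -3, -1]]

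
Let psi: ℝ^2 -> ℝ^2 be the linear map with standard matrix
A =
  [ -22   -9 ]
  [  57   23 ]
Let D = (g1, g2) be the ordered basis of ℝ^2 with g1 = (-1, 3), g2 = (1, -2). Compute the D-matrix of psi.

With P the matrix whose columns are g1, g2, [psi]_D = P^(-1) A P.
Column by column: psi(g1) = A g1 = (-5, 12); its D-coordinates (2, -3) give column 1.
Continuing for each basis vector yields [psi]_D = [[2, 3], [-3, -1]].

[[2, 3], [-3, -1]]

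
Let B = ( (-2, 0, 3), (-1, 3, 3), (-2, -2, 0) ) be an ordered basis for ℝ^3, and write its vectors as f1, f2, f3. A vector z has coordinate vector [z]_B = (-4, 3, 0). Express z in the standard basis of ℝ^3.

(5, 9, -3)

By definition z = -4f1 + 3f2 + 0·f3.
Summing componentwise gives (5, 9, -3).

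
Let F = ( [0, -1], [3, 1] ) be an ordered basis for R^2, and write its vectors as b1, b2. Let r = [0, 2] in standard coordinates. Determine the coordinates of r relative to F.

[-2, 0]

[r]_F is the unique c with M c = r, where M has columns b1, b2.
System: 0c_1 + 3c_2 = 0, -c_1 + c_2 = 2; solving gives c_1 = -2, c_2 = 0.
Check: -2b1 + 0·b2 = [0, 2].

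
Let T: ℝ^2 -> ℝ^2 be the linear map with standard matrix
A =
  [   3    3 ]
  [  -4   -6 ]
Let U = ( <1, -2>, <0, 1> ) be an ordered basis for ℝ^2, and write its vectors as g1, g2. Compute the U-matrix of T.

[[-3, 3], [2, 0]]

Let P have columns g1, g2. Then [T]_U = P^(-1) A P.
Here det P = 1, so P^(-1) is integer; computing A P first and then P^(-1)(A P) gives [[-3, 3], [2, 0]].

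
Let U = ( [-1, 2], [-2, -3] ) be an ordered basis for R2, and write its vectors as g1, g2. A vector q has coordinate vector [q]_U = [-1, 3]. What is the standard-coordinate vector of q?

[-5, -11]

The coordinates say q = -g1 + 3g2; adding the scaled basis vectors gives [-5, -11].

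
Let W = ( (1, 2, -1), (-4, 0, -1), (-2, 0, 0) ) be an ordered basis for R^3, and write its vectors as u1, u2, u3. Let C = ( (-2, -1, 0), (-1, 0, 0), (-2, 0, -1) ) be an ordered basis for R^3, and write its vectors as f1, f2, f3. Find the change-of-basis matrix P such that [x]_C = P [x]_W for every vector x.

Column j of P is [uj]_C, since P maps W-coordinates to C-coordinates.
Expressing u1 in C: u1 = -2f1 + f2 + f3, so column 1 of P is (-2, 1, 1).
Doing the same for each uj gives P = [[-2, 0, 0], [1, 2, 2], [1, 1, 0]].

[[-2, 0, 0], [1, 2, 2], [1, 1, 0]]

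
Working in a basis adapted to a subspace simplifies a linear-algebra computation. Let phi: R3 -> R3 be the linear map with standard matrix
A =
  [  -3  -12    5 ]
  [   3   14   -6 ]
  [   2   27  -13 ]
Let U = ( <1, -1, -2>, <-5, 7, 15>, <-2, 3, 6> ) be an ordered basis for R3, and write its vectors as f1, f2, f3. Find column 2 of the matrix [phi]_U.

<2, -2, 3>

Compute phi(f2) = A f2 = <6, -7, -16> in standard coordinates.
Then write this in U-coordinates: solve for y in y_1 f1 + ... + y_3 f3 = <6, -7, -16>.
This gives y = <2, -2, 3>, which is column 2 of [phi]_U.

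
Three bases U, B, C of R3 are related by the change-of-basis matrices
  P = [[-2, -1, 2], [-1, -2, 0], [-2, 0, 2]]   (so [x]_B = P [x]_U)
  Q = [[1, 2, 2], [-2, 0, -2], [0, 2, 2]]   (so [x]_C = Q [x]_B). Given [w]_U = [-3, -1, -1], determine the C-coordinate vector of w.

[23, -18, 18]

Apply P to get B-coordinates [5, 5, 4], then Q to get C-coordinates.
The result is [w]_C = [23, -18, 18].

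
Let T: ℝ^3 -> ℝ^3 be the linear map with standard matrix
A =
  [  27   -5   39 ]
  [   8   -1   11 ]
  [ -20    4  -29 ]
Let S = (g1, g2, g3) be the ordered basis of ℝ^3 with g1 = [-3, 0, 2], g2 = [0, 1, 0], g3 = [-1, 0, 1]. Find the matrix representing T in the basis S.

[[1, 1, -3], [-2, -1, 3], [0, 2, -3]]

With P the matrix whose columns are g1, ..., g3, [T]_S = P^(-1) A P.
Column by column: T(g1) = A g1 = [-3, -2, 2]; its S-coordinates [1, -2, 0] give column 1.
Continuing for each basis vector yields [T]_S = [[1, 1, -3], [-2, -1, 3], [0, 2, -3]].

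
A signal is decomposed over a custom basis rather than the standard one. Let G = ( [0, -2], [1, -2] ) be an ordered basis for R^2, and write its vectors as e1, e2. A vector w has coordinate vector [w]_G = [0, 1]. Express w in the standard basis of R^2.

[1, -2]

By definition w = 0·e1 + e2.
Summing componentwise gives [1, -2].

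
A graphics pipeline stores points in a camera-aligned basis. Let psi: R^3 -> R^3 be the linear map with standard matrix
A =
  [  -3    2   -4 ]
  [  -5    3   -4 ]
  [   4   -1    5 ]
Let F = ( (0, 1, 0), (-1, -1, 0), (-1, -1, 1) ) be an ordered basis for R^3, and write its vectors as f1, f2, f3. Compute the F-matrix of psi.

With P the matrix whose columns are f1, ..., f3, [psi]_F = P^(-1) A P.
Column by column: psi(f1) = A f1 = (2, 3, -1); its F-coordinates (1, -1, -1) give column 1.
Continuing for each basis vector yields [psi]_F = [[1, 1, 1], [-1, 2, 1], [-1, -3, 2]].

[[1, 1, 1], [-1, 2, 1], [-1, -3, 2]]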